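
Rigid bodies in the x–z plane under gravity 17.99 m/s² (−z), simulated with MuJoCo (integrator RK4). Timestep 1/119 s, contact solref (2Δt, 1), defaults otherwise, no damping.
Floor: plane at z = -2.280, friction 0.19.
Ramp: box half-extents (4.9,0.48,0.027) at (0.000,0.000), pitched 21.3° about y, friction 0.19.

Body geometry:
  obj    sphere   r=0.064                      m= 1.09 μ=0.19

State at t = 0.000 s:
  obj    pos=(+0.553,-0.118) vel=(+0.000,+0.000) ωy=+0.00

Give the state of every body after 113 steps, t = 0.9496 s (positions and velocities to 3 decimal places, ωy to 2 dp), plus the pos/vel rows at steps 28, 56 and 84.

State at t = 0.9496 s:
  obj    pos=(+2.514,-0.883) vel=(+4.130,-1.610) ωy=+69.23

Key-timestep trajectory:
   step    t(s)  obj.x    obj.z    obj.vx   obj.vz 
     28  0.2353   +0.674  -0.165  +1.024  -0.399
     56  0.4706   +1.035  -0.306  +2.047  -0.798
     84  0.7059   +1.637  -0.541  +3.070  -1.197


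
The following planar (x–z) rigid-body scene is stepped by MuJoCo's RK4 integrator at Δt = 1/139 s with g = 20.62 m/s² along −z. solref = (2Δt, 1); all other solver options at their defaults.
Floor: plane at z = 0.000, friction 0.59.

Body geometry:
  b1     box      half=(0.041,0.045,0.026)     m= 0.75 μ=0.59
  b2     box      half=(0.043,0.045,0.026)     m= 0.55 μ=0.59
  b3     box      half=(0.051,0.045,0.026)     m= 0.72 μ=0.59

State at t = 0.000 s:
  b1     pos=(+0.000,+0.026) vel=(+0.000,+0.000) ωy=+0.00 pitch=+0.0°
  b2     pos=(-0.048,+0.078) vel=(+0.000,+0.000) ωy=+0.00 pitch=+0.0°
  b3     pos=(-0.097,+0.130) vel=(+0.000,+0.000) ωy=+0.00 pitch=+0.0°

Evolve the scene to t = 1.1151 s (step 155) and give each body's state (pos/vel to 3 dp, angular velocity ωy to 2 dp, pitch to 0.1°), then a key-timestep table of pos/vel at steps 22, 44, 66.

State at t = 1.1151 s:
  b1     pos=(+0.000,+0.026) vel=(+0.000,+0.000) ωy=+0.00 pitch=+0.0°
  b2     pos=(-0.088,+0.043) vel=(+0.000,+0.000) ωy=+0.00 pitch=-90.0°
  b3     pos=(-0.184,+0.051) vel=(+0.000,+0.000) ωy=+0.00 pitch=-90.0°

Key-timestep trajectory:
   step    t(s)  b1.x    b1.z    b1.vx   b1.vz   b2.x    b2.z    b2.vx   b2.vz   b3.x    b3.z    b3.vx   b3.vz 
     22  0.1583   +0.000  +0.026  +0.000  +0.000   -0.085  +0.043  -0.543  -0.161   -0.156  +0.052  -0.244  +0.249
     44  0.3165   +0.000  +0.026  +0.000  +0.000   -0.088  +0.043  +0.001  +0.003   -0.198  +0.056  -0.005  +0.003
     66  0.4748   +0.000  +0.026  +0.000  +0.000   -0.088  +0.043  +0.000  +0.000   -0.181  +0.052  -0.148  -0.059


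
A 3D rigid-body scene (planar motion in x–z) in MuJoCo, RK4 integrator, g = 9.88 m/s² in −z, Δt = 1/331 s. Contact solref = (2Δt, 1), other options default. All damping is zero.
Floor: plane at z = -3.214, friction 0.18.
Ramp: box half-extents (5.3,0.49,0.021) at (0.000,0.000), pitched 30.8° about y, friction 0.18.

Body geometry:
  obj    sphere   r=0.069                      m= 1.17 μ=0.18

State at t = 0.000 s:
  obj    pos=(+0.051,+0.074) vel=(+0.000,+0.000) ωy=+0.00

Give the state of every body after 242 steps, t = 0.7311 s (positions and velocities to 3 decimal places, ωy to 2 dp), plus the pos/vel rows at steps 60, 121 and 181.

State at t = 0.7311 s:
  obj    pos=(+0.881,-0.420) vel=(+2.270,-1.353) ωy=+38.28

Key-timestep trajectory:
   step    t(s)  obj.x    obj.z    obj.vx   obj.vz 
     60  0.1813   +0.102  +0.044  +0.563  -0.336
    121  0.3656   +0.259  -0.049  +1.135  -0.677
    181  0.5468   +0.515  -0.202  +1.697  -1.012


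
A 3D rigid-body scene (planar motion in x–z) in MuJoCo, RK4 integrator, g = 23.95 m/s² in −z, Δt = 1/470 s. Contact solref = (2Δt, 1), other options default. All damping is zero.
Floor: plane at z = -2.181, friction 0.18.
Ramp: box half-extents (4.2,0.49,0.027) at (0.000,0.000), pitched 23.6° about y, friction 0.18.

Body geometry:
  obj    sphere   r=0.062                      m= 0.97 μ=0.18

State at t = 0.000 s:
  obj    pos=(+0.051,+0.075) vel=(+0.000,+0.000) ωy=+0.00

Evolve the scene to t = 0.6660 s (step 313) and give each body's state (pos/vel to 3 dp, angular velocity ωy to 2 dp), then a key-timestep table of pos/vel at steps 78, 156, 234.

State at t = 0.6660 s:
  obj    pos=(+1.443,-0.533) vel=(+4.180,-1.826) ωy=+73.55

Key-timestep trajectory:
   step    t(s)  obj.x    obj.z    obj.vx   obj.vz 
     78  0.1660   +0.137  +0.037  +1.042  -0.455
    156  0.3319   +0.397  -0.076  +2.083  -0.910
    234  0.4979   +0.829  -0.265  +3.125  -1.365


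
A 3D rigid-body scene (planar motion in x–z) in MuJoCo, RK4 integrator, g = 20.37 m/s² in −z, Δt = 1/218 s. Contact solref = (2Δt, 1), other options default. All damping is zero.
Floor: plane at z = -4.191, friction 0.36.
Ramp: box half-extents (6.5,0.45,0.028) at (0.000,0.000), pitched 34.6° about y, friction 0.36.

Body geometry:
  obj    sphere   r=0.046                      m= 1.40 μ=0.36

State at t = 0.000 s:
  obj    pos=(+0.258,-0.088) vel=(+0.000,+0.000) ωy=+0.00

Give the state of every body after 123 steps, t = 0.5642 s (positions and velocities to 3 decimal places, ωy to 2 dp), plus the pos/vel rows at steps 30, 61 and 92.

State at t = 0.5642 s:
  obj    pos=(+1.341,-0.835) vel=(+3.837,-2.647) ωy=+101.31

Key-timestep trajectory:
   step    t(s)  obj.x    obj.z    obj.vx   obj.vz 
     30  0.1376   +0.322  -0.133  +0.936  -0.646
     61  0.2798   +0.524  -0.272  +1.903  -1.313
     92  0.4220   +0.864  -0.506  +2.870  -1.980


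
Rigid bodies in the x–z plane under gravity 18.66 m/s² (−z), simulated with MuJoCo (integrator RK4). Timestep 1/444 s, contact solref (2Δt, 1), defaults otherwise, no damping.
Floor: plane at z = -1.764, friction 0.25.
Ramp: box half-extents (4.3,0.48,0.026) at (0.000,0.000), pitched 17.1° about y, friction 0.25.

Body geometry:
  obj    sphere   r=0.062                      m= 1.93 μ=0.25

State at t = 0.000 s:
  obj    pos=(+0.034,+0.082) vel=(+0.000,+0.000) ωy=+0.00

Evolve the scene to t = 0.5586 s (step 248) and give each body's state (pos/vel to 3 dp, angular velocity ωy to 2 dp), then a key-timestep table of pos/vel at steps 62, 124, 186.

State at t = 0.5586 s:
  obj    pos=(+0.618,-0.098) vel=(+2.092,-0.644) ωy=+35.30

Key-timestep trajectory:
   step    t(s)  obj.x    obj.z    obj.vx   obj.vz 
     62  0.1396   +0.070  +0.070  +0.523  -0.161
    124  0.2793   +0.180  +0.037  +1.046  -0.322
    186  0.4189   +0.363  -0.020  +1.569  -0.483


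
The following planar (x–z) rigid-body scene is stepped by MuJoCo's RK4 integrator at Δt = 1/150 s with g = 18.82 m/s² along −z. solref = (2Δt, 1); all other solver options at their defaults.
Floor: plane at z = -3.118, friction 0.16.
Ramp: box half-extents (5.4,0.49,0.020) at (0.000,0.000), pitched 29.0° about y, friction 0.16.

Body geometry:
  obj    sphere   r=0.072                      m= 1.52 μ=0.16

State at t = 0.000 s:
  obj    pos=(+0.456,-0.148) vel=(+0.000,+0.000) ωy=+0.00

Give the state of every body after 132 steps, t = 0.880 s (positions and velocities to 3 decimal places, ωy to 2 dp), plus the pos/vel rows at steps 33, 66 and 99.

State at t = 0.880 s:
  obj    pos=(+2.664,-1.371) vel=(+5.017,-2.781) ωy=+79.62

Key-timestep trajectory:
   step    t(s)  obj.x    obj.z    obj.vx   obj.vz 
     33  0.2200   +0.594  -0.224  +1.255  -0.696
     66  0.4400   +1.008  -0.454  +2.509  -1.391
     99  0.6600   +1.698  -0.836  +3.763  -2.086


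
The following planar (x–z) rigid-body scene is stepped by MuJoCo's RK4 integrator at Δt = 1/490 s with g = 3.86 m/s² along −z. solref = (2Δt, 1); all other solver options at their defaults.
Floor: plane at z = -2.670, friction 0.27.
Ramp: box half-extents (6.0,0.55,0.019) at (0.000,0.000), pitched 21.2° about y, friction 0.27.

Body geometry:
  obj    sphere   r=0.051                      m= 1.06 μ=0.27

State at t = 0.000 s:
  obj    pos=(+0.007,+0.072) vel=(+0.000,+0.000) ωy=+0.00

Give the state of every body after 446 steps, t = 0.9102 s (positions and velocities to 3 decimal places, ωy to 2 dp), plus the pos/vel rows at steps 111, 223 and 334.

State at t = 0.9102 s:
  obj    pos=(+0.392,-0.077) vel=(+0.846,-0.328) ωy=+17.79

Key-timestep trajectory:
   step    t(s)  obj.x    obj.z    obj.vx   obj.vz 
    111  0.2265   +0.031  +0.063  +0.211  -0.082
    223  0.4551   +0.103  +0.035  +0.423  -0.164
    334  0.6816   +0.223  -0.011  +0.634  -0.246


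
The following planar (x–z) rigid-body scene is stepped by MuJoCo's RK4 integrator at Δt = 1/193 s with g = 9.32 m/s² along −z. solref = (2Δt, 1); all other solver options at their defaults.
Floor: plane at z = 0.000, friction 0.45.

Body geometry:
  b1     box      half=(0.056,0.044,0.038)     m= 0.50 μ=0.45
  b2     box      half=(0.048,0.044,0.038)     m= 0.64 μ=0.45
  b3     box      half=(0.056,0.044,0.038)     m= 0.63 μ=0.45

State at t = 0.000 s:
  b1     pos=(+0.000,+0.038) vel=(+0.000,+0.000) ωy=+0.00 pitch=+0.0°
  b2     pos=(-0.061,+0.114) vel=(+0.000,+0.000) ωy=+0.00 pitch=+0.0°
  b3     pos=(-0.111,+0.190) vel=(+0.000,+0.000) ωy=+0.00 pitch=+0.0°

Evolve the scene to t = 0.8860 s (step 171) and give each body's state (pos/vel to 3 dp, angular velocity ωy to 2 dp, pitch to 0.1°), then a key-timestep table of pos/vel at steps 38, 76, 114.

State at t = 0.8860 s:
  b1     pos=(+0.000,+0.038) vel=(+0.000,+0.000) ωy=+0.00 pitch=+0.0°
  b2     pos=(-0.108,+0.048) vel=(+0.000,+0.000) ωy=+0.00 pitch=-90.0°
  b3     pos=(-0.333,+0.038) vel=(+0.000,+0.000) ωy=+0.00 pitch=+180.0°

Key-timestep trajectory:
   step    t(s)  b1.x    b1.z    b1.vx   b1.vz   b2.x    b2.z    b2.vx   b2.vz   b3.x    b3.z    b3.vx   b3.vz 
     38  0.1969   +0.000  +0.038  +0.000  +0.000   -0.083  +0.103  -0.234  -0.237   -0.170  +0.133  -0.505  -0.867
     76  0.3938   +0.000  +0.038  +0.000  +0.000   -0.108  +0.048  +0.062  -0.001   -0.257  +0.066  -0.205  +0.052
    114  0.5907   +0.000  +0.038  +0.000  +0.000   -0.108  +0.048  +0.000  +0.000   -0.290  +0.065  -0.218  -0.054


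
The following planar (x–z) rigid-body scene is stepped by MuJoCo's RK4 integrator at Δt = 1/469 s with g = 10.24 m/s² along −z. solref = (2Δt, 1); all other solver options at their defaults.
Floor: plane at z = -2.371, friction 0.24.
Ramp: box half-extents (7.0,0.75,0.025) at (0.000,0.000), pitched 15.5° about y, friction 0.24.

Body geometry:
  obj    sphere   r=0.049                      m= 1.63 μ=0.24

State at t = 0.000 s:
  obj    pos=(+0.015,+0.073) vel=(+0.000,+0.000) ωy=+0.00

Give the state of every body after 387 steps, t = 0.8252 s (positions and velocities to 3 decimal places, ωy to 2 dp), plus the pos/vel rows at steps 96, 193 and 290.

State at t = 0.8252 s:
  obj    pos=(+0.656,-0.105) vel=(+1.554,-0.431) ωy=+32.91

Key-timestep trajectory:
   step    t(s)  obj.x    obj.z    obj.vx   obj.vz 
     96  0.2047   +0.054  +0.062  +0.386  -0.107
    193  0.4115   +0.174  +0.028  +0.775  -0.215
    290  0.6183   +0.375  -0.027  +1.165  -0.323


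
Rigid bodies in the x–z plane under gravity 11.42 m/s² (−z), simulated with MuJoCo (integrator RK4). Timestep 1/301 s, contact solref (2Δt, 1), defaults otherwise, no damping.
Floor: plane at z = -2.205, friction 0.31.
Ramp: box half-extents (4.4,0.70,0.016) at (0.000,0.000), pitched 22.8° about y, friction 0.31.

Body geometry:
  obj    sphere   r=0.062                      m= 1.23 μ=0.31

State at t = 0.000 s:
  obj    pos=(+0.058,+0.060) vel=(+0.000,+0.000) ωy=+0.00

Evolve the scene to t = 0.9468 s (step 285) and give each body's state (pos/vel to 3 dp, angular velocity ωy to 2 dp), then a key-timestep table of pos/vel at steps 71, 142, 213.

State at t = 0.9468 s:
  obj    pos=(+1.364,-0.489) vel=(+2.759,-1.160) ωy=+48.27

Key-timestep trajectory:
   step    t(s)  obj.x    obj.z    obj.vx   obj.vz 
     71  0.2359   +0.139  +0.026  +0.687  -0.289
    142  0.4718   +0.382  -0.076  +1.375  -0.578
    213  0.7076   +0.788  -0.247  +2.062  -0.867


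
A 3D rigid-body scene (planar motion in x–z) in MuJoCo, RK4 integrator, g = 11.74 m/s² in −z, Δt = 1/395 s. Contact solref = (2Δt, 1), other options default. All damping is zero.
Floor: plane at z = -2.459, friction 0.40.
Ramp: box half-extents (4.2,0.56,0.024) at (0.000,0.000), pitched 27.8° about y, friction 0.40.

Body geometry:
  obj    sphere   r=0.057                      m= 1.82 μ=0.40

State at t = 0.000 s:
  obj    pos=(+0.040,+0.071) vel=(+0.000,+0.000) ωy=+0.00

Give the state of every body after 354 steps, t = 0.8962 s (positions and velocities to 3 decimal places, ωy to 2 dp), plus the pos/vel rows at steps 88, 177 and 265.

State at t = 0.8962 s:
  obj    pos=(+1.429,-0.662) vel=(+3.101,-1.635) ωy=+61.49

Key-timestep trajectory:
   step    t(s)  obj.x    obj.z    obj.vx   obj.vz 
     88  0.2228   +0.126  +0.025  +0.771  -0.406
    177  0.4481   +0.387  -0.113  +1.550  -0.817
    265  0.6709   +0.818  -0.340  +2.321  -1.224


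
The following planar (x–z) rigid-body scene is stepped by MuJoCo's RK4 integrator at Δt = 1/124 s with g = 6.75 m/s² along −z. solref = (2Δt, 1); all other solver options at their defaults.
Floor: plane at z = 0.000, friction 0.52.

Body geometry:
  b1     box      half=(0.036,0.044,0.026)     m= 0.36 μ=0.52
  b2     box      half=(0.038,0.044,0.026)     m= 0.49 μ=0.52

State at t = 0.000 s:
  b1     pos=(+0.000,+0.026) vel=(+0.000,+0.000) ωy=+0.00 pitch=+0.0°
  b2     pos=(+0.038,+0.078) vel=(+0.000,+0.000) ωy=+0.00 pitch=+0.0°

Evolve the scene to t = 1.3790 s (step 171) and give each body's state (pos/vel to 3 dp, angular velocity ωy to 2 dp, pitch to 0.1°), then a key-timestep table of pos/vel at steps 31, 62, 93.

State at t = 1.3790 s:
  b1     pos=(+0.000,+0.026) vel=(+0.000,+0.000) ωy=+0.00 pitch=+0.0°
  b2     pos=(+0.075,+0.038) vel=(+0.000,+0.000) ωy=+0.00 pitch=+90.0°

Key-timestep trajectory:
   step    t(s)  b1.x    b1.z    b1.vx   b1.vz   b2.x    b2.z    b2.vx   b2.vz 
     31  0.2500   +0.000  +0.026  +0.000  +0.000   +0.052  +0.073  +0.148  -0.125
     62  0.5000   +0.000  +0.026  +0.000  +0.000   +0.092  +0.045  +0.042  +0.008
     93  0.7500   +0.000  +0.026  +0.000  +0.000   +0.072  +0.038  -0.081  +0.072


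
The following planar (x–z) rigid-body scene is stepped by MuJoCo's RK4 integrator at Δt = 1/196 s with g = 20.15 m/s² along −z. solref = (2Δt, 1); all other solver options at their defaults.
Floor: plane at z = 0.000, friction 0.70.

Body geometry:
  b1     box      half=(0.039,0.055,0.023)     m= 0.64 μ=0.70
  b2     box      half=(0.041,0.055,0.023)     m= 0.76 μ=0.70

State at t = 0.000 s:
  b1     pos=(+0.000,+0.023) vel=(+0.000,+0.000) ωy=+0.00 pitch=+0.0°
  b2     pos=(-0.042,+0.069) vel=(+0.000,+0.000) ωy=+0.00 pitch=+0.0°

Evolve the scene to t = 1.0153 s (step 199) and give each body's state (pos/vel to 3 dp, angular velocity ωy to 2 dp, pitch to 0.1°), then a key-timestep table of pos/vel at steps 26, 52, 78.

State at t = 1.0153 s:
  b1     pos=(+0.000,+0.023) vel=(+0.000,+0.000) ωy=+0.00 pitch=+0.0°
  b2     pos=(-0.145,+0.023) vel=(+0.000,+0.000) ωy=+0.00 pitch=+180.0°

Key-timestep trajectory:
   step    t(s)  b1.x    b1.z    b1.vx   b1.vz   b2.x    b2.z    b2.vx   b2.vz 
     26  0.1327   +0.000  +0.023  +0.001  +0.000   -0.056  +0.062  -0.251  -0.272
     52  0.2653   +0.000  +0.023  +0.000  +0.000   -0.098  +0.047  -0.168  +0.017
     78  0.3980   +0.000  +0.023  +0.000  +0.000   -0.128  +0.039  -0.435  -0.261


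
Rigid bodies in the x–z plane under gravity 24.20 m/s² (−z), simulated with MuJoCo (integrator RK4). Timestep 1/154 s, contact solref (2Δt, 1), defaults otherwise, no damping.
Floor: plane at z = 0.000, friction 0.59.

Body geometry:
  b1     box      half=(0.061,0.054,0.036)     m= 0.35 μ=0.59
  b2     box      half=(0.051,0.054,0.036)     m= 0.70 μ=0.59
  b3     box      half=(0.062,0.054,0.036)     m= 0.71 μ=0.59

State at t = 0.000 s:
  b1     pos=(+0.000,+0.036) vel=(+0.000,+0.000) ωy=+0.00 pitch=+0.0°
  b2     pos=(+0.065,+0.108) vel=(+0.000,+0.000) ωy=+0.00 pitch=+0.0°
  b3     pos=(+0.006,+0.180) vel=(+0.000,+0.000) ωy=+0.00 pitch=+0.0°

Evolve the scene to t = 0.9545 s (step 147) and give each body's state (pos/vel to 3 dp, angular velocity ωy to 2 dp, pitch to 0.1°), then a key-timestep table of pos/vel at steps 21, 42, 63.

State at t = 0.9545 s:
  b1     pos=(+0.000,+0.036) vel=(+0.000,+0.000) ωy=+0.00 pitch=+0.0°
  b2     pos=(+0.112,+0.051) vel=(+0.000,+0.000) ωy=+0.00 pitch=+90.0°
  b3     pos=(-0.151,+0.036) vel=(+0.000,+0.000) ωy=+0.00 pitch=+180.0°

Key-timestep trajectory:
   step    t(s)  b1.x    b1.z    b1.vx   b1.vz   b2.x    b2.z    b2.vx   b2.vz   b3.x    b3.z    b3.vx   b3.vz 
     21  0.1364   +0.000  +0.036  +0.001  +0.001   +0.066  +0.108  +0.006  +0.000   -0.020  +0.159  -0.386  -0.636
     42  0.2727   +0.000  +0.036  -0.001  +0.001   +0.087  +0.098  +0.369  -0.372   -0.114  +0.105  -0.802  -1.085
     63  0.4091   +0.000  +0.036  +0.000  +0.000   +0.116  +0.053  -0.239  -0.127   -0.151  +0.036  +0.000  +0.009


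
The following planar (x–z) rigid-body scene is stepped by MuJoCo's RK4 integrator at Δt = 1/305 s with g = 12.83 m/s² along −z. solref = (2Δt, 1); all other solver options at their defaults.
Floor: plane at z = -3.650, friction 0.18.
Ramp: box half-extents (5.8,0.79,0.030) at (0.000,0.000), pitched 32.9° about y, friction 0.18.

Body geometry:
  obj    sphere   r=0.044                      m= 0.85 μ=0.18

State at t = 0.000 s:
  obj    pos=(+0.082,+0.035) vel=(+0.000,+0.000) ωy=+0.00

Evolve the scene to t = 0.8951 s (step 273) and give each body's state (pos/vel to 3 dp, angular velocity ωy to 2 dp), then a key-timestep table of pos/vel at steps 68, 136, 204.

State at t = 0.8951 s:
  obj    pos=(+1.774,-1.060) vel=(+3.786,-2.434) ωy=+98.67

Key-timestep trajectory:
   step    t(s)  obj.x    obj.z    obj.vx   obj.vz 
     68  0.2230   +0.187  -0.033  +0.943  -0.609
    136  0.4459   +0.502  -0.237  +1.882  -1.222
    204  0.6689   +1.027  -0.576  +2.826  -1.827


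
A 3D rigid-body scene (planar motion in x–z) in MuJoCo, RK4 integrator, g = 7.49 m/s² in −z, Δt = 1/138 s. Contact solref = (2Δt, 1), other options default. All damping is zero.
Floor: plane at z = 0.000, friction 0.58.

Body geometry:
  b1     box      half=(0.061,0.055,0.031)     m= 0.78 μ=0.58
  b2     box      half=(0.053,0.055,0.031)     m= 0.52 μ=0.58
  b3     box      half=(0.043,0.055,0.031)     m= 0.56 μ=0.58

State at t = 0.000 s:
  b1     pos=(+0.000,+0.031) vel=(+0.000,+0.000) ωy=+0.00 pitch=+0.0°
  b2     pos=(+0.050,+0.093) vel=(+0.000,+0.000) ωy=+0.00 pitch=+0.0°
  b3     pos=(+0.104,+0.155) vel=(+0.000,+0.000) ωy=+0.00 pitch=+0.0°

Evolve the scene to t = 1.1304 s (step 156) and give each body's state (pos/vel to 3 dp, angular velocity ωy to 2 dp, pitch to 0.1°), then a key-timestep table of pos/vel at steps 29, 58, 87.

State at t = 1.1304 s:
  b1     pos=(+0.000,+0.031) vel=(+0.000,+0.000) ωy=+0.00 pitch=+0.0°
  b2     pos=(+0.103,+0.053) vel=(+0.000,+0.000) ωy=+0.00 pitch=+90.0°
  b3     pos=(+0.276,+0.031) vel=(+0.000,+0.000) ωy=+0.00 pitch=+180.0°

Key-timestep trajectory:
   step    t(s)  b1.x    b1.z    b1.vx   b1.vz   b2.x    b2.z    b2.vx   b2.vz   b3.x    b3.z    b3.vx   b3.vz 
     29  0.2101   +0.000  +0.031  +0.000  +0.000   +0.066  +0.094  +0.186  -0.032   +0.144  +0.122  +0.364  -0.492
     58  0.4203   +0.000  +0.031  +0.000  +0.000   +0.112  +0.057  +0.082  +0.046   +0.222  +0.052  +0.233  +0.030
     87  0.6304   +0.000  +0.031  +0.000  +0.000   +0.100  +0.055  -0.007  +0.016   +0.277  +0.029  +0.108  -0.085


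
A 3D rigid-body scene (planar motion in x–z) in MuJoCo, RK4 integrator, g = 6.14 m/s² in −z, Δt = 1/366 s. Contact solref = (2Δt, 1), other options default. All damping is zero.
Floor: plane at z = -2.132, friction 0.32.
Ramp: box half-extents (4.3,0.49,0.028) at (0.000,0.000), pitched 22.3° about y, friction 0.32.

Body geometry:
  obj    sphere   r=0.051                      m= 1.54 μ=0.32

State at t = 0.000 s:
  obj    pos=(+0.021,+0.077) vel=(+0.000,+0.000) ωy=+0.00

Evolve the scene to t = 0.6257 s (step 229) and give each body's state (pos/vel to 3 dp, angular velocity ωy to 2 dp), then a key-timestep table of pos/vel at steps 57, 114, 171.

State at t = 0.6257 s:
  obj    pos=(+0.322,-0.047) vel=(+0.963,-0.395) ωy=+20.41

Key-timestep trajectory:
   step    t(s)  obj.x    obj.z    obj.vx   obj.vz 
     57  0.1557   +0.040  +0.069  +0.240  -0.098
    114  0.3115   +0.096  +0.046  +0.480  -0.197
    171  0.4672   +0.189  +0.008  +0.719  -0.295


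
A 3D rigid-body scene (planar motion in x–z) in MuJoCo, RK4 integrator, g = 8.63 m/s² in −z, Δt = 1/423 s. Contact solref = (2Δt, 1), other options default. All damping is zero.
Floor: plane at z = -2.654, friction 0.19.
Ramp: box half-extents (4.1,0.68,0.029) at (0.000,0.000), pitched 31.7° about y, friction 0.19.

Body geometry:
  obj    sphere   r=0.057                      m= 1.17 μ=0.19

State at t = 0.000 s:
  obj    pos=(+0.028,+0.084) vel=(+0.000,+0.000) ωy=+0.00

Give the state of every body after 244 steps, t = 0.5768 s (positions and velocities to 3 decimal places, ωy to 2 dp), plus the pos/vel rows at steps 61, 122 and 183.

State at t = 0.5768 s:
  obj    pos=(+0.487,-0.199) vel=(+1.590,-0.982) ωy=+32.77

Key-timestep trajectory:
   step    t(s)  obj.x    obj.z    obj.vx   obj.vz 
     61  0.1442   +0.057  +0.066  +0.398  -0.246
    122  0.2884   +0.143  +0.013  +0.795  -0.491
    183  0.4326   +0.286  -0.076  +1.192  -0.736


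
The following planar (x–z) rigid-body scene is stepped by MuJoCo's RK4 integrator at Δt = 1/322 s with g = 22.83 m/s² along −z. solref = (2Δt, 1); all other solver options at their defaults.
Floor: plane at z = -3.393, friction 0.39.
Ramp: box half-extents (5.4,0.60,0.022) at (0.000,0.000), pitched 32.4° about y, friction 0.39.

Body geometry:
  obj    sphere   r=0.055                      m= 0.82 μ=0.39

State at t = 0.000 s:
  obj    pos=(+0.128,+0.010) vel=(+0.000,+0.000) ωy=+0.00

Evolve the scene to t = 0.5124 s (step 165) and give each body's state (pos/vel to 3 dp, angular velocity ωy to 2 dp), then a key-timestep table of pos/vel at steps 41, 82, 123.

State at t = 0.5124 s:
  obj    pos=(+1.097,-0.605) vel=(+3.781,-2.399) ωy=+81.39

Key-timestep trajectory:
   step    t(s)  obj.x    obj.z    obj.vx   obj.vz 
     41  0.1273   +0.188  -0.028  +0.940  -0.596
     82  0.2547   +0.367  -0.142  +1.879  -1.192
    123  0.3820   +0.666  -0.332  +2.818  -1.789


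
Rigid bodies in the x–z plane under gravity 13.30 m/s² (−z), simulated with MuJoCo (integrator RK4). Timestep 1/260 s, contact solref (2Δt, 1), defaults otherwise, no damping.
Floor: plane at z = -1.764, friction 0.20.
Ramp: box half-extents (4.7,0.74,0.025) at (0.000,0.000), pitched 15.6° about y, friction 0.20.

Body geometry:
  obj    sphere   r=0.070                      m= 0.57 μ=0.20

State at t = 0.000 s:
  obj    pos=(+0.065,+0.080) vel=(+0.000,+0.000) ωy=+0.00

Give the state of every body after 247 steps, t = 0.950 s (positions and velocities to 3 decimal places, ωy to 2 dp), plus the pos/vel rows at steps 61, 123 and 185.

State at t = 0.950 s:
  obj    pos=(+1.176,-0.230) vel=(+2.338,-0.653) ωy=+34.67

Key-timestep trajectory:
   step    t(s)  obj.x    obj.z    obj.vx   obj.vz 
     61  0.2346   +0.133  +0.062  +0.577  -0.161
    123  0.4731   +0.341  +0.004  +1.164  -0.325
    185  0.7115   +0.688  -0.093  +1.751  -0.489


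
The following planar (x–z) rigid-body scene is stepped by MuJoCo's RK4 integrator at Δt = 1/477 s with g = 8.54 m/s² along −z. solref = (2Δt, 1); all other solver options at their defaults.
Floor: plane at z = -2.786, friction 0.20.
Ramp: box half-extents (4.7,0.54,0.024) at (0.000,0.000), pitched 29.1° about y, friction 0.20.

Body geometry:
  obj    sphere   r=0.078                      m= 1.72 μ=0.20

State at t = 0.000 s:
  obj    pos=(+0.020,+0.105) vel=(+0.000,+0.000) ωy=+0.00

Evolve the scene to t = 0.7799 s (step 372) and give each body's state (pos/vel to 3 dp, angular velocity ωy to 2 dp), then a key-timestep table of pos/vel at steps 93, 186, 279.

State at t = 0.7799 s:
  obj    pos=(+0.809,-0.333) vel=(+2.022,-1.125) ωy=+29.66

Key-timestep trajectory:
   step    t(s)  obj.x    obj.z    obj.vx   obj.vz 
     93  0.1950   +0.070  +0.078  +0.505  -0.281
    186  0.3899   +0.217  -0.004  +1.011  -0.563
    279  0.5849   +0.464  -0.141  +1.516  -0.844


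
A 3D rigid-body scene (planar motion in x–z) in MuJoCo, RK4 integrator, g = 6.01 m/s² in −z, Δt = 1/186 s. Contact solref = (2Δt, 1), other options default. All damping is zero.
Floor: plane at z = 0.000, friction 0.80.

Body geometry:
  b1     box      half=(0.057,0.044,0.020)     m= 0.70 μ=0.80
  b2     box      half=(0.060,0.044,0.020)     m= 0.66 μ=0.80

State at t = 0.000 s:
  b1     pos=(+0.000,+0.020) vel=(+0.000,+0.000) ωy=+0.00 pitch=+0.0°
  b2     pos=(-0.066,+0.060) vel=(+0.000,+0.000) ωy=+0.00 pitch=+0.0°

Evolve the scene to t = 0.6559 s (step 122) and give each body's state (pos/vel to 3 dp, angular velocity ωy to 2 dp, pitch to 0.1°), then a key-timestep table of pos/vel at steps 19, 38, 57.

State at t = 0.6559 s:
  b1     pos=(+0.000,+0.020) vel=(+0.000,+0.000) ωy=+0.00 pitch=+0.0°
  b2     pos=(-0.075,+0.051) vel=(+0.000,+0.000) ωy=+0.01 pitch=-35.9°

Key-timestep trajectory:
   step    t(s)  b1.x    b1.z    b1.vx   b1.vz   b2.x    b2.z    b2.vx   b2.vz 
     19  0.1022   +0.000  +0.020  +0.000  +0.000   -0.069  +0.058  -0.062  -0.041
     38  0.2043   +0.000  +0.020  +0.000  +0.000   -0.077  +0.051  -0.027  +0.087
     57  0.3065   +0.000  +0.020  +0.000  +0.000   -0.075  +0.051  -0.016  -0.004


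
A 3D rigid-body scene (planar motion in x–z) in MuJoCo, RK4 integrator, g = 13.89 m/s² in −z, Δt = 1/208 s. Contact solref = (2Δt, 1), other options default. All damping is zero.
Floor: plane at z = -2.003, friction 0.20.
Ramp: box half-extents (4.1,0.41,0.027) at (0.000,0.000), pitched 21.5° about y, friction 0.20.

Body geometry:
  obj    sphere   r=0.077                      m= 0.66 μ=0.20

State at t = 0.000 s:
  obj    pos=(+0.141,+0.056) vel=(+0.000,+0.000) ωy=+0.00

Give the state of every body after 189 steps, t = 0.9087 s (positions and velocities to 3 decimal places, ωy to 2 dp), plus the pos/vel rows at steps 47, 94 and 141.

State at t = 0.9087 s:
  obj    pos=(+1.538,-0.494) vel=(+3.074,-1.211) ωy=+42.90

Key-timestep trajectory:
   step    t(s)  obj.x    obj.z    obj.vx   obj.vz 
     47  0.2260   +0.227  +0.022  +0.765  -0.301
     94  0.4519   +0.487  -0.080  +1.529  -0.602
    141  0.6779   +0.919  -0.250  +2.294  -0.903


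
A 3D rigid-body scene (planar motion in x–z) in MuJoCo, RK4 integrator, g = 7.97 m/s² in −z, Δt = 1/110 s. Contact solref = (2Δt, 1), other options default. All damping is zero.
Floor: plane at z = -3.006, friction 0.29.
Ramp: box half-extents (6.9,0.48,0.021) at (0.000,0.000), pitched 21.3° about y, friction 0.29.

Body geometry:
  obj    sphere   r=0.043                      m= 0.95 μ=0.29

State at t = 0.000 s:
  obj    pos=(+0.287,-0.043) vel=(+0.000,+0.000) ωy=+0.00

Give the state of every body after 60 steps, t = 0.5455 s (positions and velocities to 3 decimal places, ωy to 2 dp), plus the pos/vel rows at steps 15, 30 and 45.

State at t = 0.5455 s:
  obj    pos=(+0.574,-0.155) vel=(+1.051,-0.410) ωy=+26.22

Key-timestep trajectory:
   step    t(s)  obj.x    obj.z    obj.vx   obj.vz 
     15  0.1364   +0.305  -0.050  +0.263  -0.102
     30  0.2727   +0.359  -0.071  +0.526  -0.205
     45  0.4091   +0.448  -0.106  +0.788  -0.307


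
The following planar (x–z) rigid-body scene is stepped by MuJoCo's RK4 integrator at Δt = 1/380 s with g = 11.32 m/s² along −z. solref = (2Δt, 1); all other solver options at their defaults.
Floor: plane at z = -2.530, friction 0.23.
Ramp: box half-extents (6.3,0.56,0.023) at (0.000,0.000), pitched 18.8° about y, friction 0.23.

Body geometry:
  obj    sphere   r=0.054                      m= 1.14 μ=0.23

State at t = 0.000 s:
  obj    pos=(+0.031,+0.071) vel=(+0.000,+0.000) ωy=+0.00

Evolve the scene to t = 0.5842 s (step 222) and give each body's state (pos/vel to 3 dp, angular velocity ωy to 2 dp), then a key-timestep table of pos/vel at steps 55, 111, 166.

State at t = 0.5842 s:
  obj    pos=(+0.452,-0.073) vel=(+1.441,-0.491) ωy=+28.19

Key-timestep trajectory:
   step    t(s)  obj.x    obj.z    obj.vx   obj.vz 
     55  0.1447   +0.057  +0.062  +0.357  -0.122
    111  0.2921   +0.136  +0.035  +0.721  -0.245
    166  0.4368   +0.266  -0.009  +1.078  -0.367


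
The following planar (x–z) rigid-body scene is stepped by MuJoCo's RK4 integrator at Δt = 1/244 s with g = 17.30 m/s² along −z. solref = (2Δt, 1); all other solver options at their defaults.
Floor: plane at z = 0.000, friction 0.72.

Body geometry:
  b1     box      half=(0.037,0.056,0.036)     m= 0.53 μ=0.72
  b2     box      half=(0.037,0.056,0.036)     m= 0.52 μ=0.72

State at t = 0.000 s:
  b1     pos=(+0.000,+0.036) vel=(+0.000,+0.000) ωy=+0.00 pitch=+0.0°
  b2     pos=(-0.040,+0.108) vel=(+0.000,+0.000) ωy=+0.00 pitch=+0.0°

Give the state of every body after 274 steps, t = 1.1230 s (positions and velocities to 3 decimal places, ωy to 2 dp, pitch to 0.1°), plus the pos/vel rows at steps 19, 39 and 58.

State at t = 1.1230 s:
  b1     pos=(+0.000,+0.036) vel=(+0.000,+0.000) ωy=+0.00 pitch=+0.0°
  b2     pos=(-0.083,+0.037) vel=(+0.000,+0.000) ωy=+0.00 pitch=-90.0°

Key-timestep trajectory:
   step    t(s)  b1.x    b1.z    b1.vx   b1.vz   b2.x    b2.z    b2.vx   b2.vz 
     19  0.0779   +0.000  +0.036  +0.000  +0.000   -0.043  +0.108  -0.086  -0.014
     39  0.1598   +0.000  +0.036  +0.001  +0.000   -0.058  +0.101  -0.303  -0.211
     58  0.2377   +0.000  +0.036  +0.000  +0.000   -0.085  +0.046  -0.352  -1.355


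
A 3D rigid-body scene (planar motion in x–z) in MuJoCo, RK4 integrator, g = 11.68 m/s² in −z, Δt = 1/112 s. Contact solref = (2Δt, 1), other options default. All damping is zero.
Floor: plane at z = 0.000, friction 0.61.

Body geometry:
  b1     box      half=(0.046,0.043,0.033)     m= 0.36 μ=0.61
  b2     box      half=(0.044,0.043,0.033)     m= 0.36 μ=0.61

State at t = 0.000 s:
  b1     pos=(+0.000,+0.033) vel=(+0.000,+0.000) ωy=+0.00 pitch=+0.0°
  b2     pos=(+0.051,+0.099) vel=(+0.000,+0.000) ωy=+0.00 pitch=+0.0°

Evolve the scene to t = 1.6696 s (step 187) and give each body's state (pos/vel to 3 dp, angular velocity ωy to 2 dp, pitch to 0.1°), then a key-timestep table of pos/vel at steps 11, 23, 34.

State at t = 1.6696 s:
  b1     pos=(+0.000,+0.033) vel=(+0.000,+0.000) ωy=+0.00 pitch=+0.0°
  b2     pos=(+0.092,+0.044) vel=(+0.000,+0.000) ωy=+0.00 pitch=+90.0°

Key-timestep trajectory:
   step    t(s)  b1.x    b1.z    b1.vx   b1.vz   b2.x    b2.z    b2.vx   b2.vz 
     11  0.0982   +0.000  +0.033  +0.000  +0.001   +0.056  +0.098  +0.113  -0.030
     23  0.2054   +0.000  +0.033  +0.000  +0.000   +0.078  +0.078  +0.273  -0.514
     34  0.3036   +0.000  +0.033  +0.000  +0.000   +0.093  +0.042  -0.038  +0.092


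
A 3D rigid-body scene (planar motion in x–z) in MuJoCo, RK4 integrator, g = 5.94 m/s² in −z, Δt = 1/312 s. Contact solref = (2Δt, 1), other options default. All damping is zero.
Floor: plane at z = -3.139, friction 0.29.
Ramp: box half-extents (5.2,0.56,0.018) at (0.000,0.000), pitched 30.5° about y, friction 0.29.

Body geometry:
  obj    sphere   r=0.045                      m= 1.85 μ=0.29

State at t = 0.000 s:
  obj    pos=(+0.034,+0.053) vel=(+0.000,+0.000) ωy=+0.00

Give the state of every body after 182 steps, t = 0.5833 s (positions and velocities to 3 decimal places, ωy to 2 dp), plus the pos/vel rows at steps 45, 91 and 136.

State at t = 0.5833 s:
  obj    pos=(+0.350,-0.133) vel=(+1.082,-0.638) ωy=+27.91

Key-timestep trajectory:
   step    t(s)  obj.x    obj.z    obj.vx   obj.vz 
     45  0.1442   +0.053  +0.042  +0.268  -0.158
     91  0.2917   +0.113  +0.007  +0.541  -0.319
    136  0.4359   +0.210  -0.051  +0.809  -0.476


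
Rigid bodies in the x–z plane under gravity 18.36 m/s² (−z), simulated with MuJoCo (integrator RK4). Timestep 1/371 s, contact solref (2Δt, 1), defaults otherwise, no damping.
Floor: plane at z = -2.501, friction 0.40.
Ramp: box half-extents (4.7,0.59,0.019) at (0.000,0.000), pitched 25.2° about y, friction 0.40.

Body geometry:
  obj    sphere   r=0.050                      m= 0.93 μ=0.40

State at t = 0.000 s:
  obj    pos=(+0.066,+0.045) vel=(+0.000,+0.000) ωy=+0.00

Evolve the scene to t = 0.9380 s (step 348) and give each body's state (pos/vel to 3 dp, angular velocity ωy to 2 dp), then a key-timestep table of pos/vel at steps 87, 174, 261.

State at t = 0.9380 s:
  obj    pos=(+2.289,-1.001) vel=(+4.739,-2.230) ωy=+104.74

Key-timestep trajectory:
   step    t(s)  obj.x    obj.z    obj.vx   obj.vz 
     87  0.2345   +0.205  -0.020  +1.185  -0.558
    174  0.4690   +0.622  -0.216  +2.370  -1.115
    261  0.7035   +1.316  -0.543  +3.554  -1.673


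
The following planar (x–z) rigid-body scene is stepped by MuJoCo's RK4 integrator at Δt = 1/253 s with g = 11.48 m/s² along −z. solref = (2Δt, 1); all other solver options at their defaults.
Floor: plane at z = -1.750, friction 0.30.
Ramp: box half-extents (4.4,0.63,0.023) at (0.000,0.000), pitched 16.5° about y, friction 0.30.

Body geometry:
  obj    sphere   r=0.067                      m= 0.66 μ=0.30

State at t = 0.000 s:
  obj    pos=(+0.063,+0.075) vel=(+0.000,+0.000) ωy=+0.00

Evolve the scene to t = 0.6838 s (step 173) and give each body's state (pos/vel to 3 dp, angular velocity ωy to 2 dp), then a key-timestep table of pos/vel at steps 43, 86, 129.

State at t = 0.6838 s:
  obj    pos=(+0.585,-0.079) vel=(+1.527,-0.452) ωy=+23.76

Key-timestep trajectory:
   step    t(s)  obj.x    obj.z    obj.vx   obj.vz 
     43  0.1700   +0.095  +0.066  +0.380  -0.112
     86  0.3399   +0.192  +0.037  +0.759  -0.225
    129  0.5099   +0.353  -0.011  +1.139  -0.337


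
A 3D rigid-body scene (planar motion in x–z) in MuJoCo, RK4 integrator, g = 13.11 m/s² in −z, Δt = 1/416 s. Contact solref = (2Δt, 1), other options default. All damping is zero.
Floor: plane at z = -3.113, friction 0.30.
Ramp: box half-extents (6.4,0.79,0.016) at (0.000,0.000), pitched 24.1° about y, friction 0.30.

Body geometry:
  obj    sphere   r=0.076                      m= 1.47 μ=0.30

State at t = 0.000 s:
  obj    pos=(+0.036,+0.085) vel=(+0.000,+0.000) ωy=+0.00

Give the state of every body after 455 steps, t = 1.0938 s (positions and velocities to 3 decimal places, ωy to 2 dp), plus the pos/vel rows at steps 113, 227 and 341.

State at t = 1.0938 s:
  obj    pos=(+2.124,-0.849) vel=(+3.818,-1.708) ωy=+55.02

Key-timestep trajectory:
   step    t(s)  obj.x    obj.z    obj.vx   obj.vz 
    113  0.2716   +0.165  +0.027  +0.948  -0.424
    227  0.5457   +0.556  -0.148  +1.905  -0.852
    341  0.8197   +1.209  -0.440  +2.861  -1.280


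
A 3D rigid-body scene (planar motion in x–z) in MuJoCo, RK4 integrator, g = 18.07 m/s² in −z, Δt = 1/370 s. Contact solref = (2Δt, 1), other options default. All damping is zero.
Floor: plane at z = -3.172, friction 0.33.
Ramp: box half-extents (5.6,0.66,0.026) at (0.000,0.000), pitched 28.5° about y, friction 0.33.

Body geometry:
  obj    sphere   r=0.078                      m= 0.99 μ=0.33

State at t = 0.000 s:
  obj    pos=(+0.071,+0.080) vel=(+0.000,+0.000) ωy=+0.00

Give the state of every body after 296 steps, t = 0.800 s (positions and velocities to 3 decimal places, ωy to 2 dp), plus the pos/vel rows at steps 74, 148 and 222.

State at t = 0.800 s:
  obj    pos=(+1.803,-0.861) vel=(+4.330,-2.351) ωy=+63.16

Key-timestep trajectory:
   step    t(s)  obj.x    obj.z    obj.vx   obj.vz 
     74  0.2000   +0.179  +0.021  +1.083  -0.588
    148  0.4000   +0.504  -0.155  +2.165  -1.176
    222  0.6000   +1.045  -0.449  +3.248  -1.763


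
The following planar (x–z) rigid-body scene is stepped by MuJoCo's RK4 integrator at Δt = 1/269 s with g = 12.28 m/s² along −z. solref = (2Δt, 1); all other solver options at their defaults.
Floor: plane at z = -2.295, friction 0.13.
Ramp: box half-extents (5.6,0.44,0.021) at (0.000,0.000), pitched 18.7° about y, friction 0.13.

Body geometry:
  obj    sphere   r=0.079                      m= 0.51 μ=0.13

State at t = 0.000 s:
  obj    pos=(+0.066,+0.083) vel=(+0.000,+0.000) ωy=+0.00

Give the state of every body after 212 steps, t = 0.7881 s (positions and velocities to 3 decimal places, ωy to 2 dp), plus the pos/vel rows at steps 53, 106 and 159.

State at t = 0.7881 s:
  obj    pos=(+0.893,-0.197) vel=(+2.100,-0.711) ωy=+28.05

Key-timestep trajectory:
   step    t(s)  obj.x    obj.z    obj.vx   obj.vz 
     53  0.1970   +0.118  +0.066  +0.525  -0.178
    106  0.3941   +0.273  +0.013  +1.050  -0.355
    159  0.5911   +0.532  -0.074  +1.575  -0.533


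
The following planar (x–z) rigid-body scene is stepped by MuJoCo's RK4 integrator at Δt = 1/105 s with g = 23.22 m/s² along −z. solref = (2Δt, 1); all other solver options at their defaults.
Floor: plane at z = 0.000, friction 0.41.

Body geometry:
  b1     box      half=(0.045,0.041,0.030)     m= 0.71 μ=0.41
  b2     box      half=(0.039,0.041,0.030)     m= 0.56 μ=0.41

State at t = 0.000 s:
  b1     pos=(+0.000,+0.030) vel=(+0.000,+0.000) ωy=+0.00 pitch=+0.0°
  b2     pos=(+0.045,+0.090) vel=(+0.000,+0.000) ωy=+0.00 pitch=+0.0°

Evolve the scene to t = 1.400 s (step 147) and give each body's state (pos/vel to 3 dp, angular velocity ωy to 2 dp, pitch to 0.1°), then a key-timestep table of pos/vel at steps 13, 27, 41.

State at t = 1.400 s:
  b1     pos=(+0.000,+0.030) vel=(+0.000,+0.000) ωy=+0.00 pitch=+0.0°
  b2     pos=(+0.086,+0.039) vel=(+0.000,+0.000) ωy=+0.00 pitch=+90.0°

Key-timestep trajectory:
   step    t(s)  b1.x    b1.z    b1.vx   b1.vz   b2.x    b2.z    b2.vx   b2.vz 
     13  0.1238   +0.000  +0.030  +0.000  +0.001   +0.046  +0.090  +0.012  +0.001
     27  0.2571   +0.000  +0.030  -0.001  +0.000   +0.053  +0.088  +0.155  -0.142
     41  0.3905   +0.000  +0.030  +0.000  +0.000   +0.088  +0.033  -0.035  +0.147


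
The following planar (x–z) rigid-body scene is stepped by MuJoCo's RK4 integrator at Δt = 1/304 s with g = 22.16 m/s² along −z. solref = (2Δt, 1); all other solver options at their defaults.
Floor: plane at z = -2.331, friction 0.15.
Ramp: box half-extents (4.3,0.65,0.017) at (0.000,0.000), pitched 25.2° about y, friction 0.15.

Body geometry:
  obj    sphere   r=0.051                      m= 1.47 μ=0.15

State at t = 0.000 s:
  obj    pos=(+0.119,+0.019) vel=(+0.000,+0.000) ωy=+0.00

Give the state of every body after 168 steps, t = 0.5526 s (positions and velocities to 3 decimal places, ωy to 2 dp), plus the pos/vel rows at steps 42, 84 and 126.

State at t = 0.5526 s:
  obj    pos=(+1.050,-0.419) vel=(+3.370,-1.586) ωy=+73.00

Key-timestep trajectory:
   step    t(s)  obj.x    obj.z    obj.vx   obj.vz 
     42  0.1382   +0.177  -0.008  +0.843  -0.397
     84  0.2763   +0.352  -0.090  +1.685  -0.793
    126  0.4145   +0.643  -0.227  +2.528  -1.190


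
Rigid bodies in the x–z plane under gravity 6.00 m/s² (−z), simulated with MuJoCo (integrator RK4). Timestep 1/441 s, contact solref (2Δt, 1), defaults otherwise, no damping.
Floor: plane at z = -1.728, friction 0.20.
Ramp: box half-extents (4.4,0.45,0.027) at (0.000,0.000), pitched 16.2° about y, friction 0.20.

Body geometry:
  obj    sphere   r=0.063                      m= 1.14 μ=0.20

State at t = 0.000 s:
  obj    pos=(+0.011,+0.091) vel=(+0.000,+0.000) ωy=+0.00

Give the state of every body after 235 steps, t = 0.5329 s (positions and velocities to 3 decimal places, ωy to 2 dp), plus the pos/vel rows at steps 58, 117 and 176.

State at t = 0.5329 s:
  obj    pos=(+0.174,+0.043) vel=(+0.612,-0.178) ωy=+10.11

Key-timestep trajectory:
   step    t(s)  obj.x    obj.z    obj.vx   obj.vz 
     58  0.1315   +0.021  +0.088  +0.151  -0.044
    117  0.2653   +0.051  +0.079  +0.305  -0.089
    176  0.3991   +0.102  +0.064  +0.458  -0.133


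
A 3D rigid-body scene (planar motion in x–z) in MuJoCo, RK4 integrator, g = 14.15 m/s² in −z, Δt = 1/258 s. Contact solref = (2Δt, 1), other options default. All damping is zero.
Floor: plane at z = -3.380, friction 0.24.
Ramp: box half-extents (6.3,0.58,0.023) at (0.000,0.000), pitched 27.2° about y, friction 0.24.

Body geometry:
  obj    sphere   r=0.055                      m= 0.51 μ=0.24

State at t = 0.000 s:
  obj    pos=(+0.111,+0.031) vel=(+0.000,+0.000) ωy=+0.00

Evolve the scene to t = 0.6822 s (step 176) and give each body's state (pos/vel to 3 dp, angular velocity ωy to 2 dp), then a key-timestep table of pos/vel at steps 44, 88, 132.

State at t = 0.6822 s:
  obj    pos=(+1.067,-0.461) vel=(+2.803,-1.441) ωy=+57.29

Key-timestep trajectory:
   step    t(s)  obj.x    obj.z    obj.vx   obj.vz 
     44  0.1705   +0.171  +0.000  +0.701  -0.360
     88  0.3411   +0.350  -0.092  +1.402  -0.720
    132  0.5116   +0.649  -0.246  +2.102  -1.081
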